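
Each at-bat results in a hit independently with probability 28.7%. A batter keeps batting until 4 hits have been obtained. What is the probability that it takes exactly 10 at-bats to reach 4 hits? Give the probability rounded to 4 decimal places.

0.0749

Y = trial on which the fourth success occurs; negative binomial, r=4, p=0.287.
P(Y=10) = C(9,3) · p^4 · (1−p)^6
= 84 · 0.0067847 · 0.13138 = 0.074876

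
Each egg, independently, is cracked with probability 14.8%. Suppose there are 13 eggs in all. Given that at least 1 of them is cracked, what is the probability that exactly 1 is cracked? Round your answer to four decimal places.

X ~ Binomial(13, 0.148). Want P(X=1 | X≥1) = P(X=1) / P(X≥1).
P(X=1) = C(13,1)·0.148^1·0.852^12 = 0.281501
P(X≥1) = 1 − 0.124656 = 0.875344
Ratio = 0.281501 / 0.875344 = 0.321589

0.3216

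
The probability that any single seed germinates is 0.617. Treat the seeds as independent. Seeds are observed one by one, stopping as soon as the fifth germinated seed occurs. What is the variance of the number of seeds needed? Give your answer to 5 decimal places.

Y = total seeds until the fifth success; negative binomial with r=5, p=0.617.
Var(Y) = r(1−p)/p² = 5·0.383 / 0.617² = 5.0303529

5.03035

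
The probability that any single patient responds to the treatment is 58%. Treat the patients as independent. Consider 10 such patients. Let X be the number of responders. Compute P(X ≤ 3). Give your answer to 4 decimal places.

0.0712

X ~ Binomial(10, 0.58); P(X ≤ 3) = Σ C(10,k) p^k (1−p)^(10−k) over k:
  k=0: C(10,0)·0.58^0·0.42^10 = 0.000171
  k=1: C(10,1)·0.58^1·0.42^9 = 0.002359
  k=2: C(10,2)·0.58^2·0.42^8 = 0.014658
  k=3: C(10,3)·0.58^3·0.42^7 = 0.053977
Total = 0.071164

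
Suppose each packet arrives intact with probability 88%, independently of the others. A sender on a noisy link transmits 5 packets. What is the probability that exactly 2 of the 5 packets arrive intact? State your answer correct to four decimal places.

X ~ Binomial(n=5, p=0.88).
P(X=2) = C(5,2) · p^2 · (1−p)^3
= 10 · 0.7744 · 0.001728 = 0.013382

0.0134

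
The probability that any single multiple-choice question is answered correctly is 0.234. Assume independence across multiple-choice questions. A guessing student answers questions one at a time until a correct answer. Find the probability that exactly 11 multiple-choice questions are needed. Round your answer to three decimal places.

0.016

Geometric (trials to first success), p = 0.234.
P(Y = 11) = (1−p)^10 · p = 0.069548 · 0.234 = 0.01627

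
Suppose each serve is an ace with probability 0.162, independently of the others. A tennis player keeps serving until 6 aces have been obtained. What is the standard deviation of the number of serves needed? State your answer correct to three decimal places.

13.841

Y = total serves until the sixth success; negative binomial with r=6, p=0.162.
SD(Y) = √[r(1−p)/p²] = √(191.58665) = 13.84148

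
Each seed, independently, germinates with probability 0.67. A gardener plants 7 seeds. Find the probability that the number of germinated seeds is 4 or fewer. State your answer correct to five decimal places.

0.42167

X ~ Binomial(7, 0.67); P(X ≤ 4) = Σ C(7,k) p^k (1−p)^(7−k) over k:
  k=0: C(7,0)·0.67^0·0.33^7 = 0.0004262
  k=1: C(7,1)·0.67^1·0.33^6 = 0.0060570
  k=2: C(7,2)·0.67^2·0.33^5 = 0.0368925
  k=3: C(7,3)·0.67^3·0.33^4 = 0.1248384
  k=4: C(7,4)·0.67^4·0.33^3 = 0.2534598
Total = 0.4216739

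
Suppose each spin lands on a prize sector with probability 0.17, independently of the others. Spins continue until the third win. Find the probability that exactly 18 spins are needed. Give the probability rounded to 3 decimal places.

Y = trial on which the third success occurs; negative binomial, r=3, p=0.17.
P(Y=18) = C(17,2) · p^3 · (1−p)^15
= 136 · 0.004913 · 0.061118 = 0.04084

0.041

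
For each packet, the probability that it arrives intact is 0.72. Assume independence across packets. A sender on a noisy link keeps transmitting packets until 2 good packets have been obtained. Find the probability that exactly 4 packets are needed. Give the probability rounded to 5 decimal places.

Y = trial on which the second success occurs; negative binomial, r=2, p=0.72.
P(Y=4) = C(3,1) · p^2 · (1−p)^2
= 3 · 0.5184 · 0.0784 = 0.1219277

0.12193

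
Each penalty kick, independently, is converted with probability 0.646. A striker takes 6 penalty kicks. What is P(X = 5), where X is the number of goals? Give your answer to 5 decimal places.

X ~ Binomial(n=6, p=0.646).
P(X=5) = C(6,5) · p^5 · (1−p)^1
= 6 · 0.1125 · 0.354 = 0.2389555

0.23896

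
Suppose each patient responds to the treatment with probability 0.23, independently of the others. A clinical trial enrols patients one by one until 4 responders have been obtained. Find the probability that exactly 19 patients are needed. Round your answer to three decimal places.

0.045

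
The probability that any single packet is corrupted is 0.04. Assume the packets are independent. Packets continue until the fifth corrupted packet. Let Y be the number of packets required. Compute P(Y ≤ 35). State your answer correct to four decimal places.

0.0122

Finishing within 35 packets ⇔ at least 5 successes in the first 35. With X ~ Binomial(35, 0.04), P(Y ≤ 35) = 1 − P(X ≤ 4).
  k=0: C(35,0)·0.04^0·0.96^35 = 0.239603
  k=1: C(35,1)·0.04^1·0.96^34 = 0.349422
  k=2: C(35,2)·0.04^2·0.96^33 = 0.247507
  k=3: C(35,3)·0.04^3·0.96^32 = 0.113441
  k=4: C(35,4)·0.04^4·0.96^31 = 0.037814
1 − 0.987787 = 0.012213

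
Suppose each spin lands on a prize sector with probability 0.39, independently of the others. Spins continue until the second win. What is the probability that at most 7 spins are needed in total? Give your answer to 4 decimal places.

Finishing within 7 spins ⇔ at least 2 successes in the first 7. With X ~ Binomial(7, 0.39), P(Y ≤ 7) = 1 − P(X ≤ 1).
  k=0: C(7,0)·0.39^0·0.61^7 = 0.031427
  k=1: C(7,1)·0.39^1·0.61^6 = 0.140651
1 − 0.172078 = 0.827922

0.8279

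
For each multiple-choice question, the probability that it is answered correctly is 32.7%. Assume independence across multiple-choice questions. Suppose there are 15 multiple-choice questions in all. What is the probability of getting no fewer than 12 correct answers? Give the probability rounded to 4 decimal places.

0.0002

X ~ Binomial(15, 0.327); P(X ≥ 12) = Σ C(15,k) p^k (1−p)^(15−k) over k:
  k=12: C(15,12)·0.327^12·0.673^3 = 0.000207
  k=13: C(15,13)·0.327^13·0.673^2 = 0.000023
  k=14: C(15,14)·0.327^14·0.673^1 = 0.000002
  k=15: C(15,15)·0.327^15·0.673^0 = 0.000000
Total = 0.000232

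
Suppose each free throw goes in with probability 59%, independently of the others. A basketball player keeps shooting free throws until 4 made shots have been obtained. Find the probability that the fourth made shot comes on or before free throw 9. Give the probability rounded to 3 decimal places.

Finishing within 9 free throws ⇔ at least 4 successes in the first 9. With X ~ Binomial(9, 0.59), P(Y ≤ 9) = 1 − P(X ≤ 3).
  k=0: C(9,0)·0.59^0·0.41^9 = 0.00033
  k=1: C(9,1)·0.59^1·0.41^8 = 0.00424
  k=2: C(9,2)·0.59^2·0.41^7 = 0.02441
  k=3: C(9,3)·0.59^3·0.41^6 = 0.08195
1 − 0.11092 = 0.88908

0.889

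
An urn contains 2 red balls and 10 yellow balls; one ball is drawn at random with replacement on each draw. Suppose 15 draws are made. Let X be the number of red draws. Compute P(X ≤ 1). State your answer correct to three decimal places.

X ~ Binomial(15, 0.166667); P(X ≤ 1) = Σ C(15,k) p^k (1−p)^(15−k) over k:
  k=0: C(15,0)·0.166667^0·0.833333^15 = 0.06491
  k=1: C(15,1)·0.166667^1·0.833333^14 = 0.19472
Total = 0.25962

0.260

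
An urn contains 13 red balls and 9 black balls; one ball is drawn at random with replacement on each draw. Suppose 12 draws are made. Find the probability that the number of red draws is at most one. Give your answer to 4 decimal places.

0.0004

X ~ Binomial(12, 0.590909); P(X ≤ 1) = Σ C(12,k) p^k (1−p)^(12−k) over k:
  k=0: C(12,0)·0.590909^0·0.409091^12 = 0.000022
  k=1: C(12,1)·0.590909^1·0.409091^11 = 0.000381
Total = 0.000403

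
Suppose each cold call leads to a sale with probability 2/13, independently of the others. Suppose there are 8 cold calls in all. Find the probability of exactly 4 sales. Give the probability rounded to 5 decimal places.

X ~ Binomial(n=8, p=0.153846).
P(X=4) = C(8,4) · p^4 · (1−p)^4
= 70 · 0.0005602 · 0.51262 = 0.0201021

0.02010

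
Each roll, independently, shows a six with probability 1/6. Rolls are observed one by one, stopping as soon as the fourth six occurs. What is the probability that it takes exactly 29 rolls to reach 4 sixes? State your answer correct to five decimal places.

0.02650

Y = trial on which the fourth success occurs; negative binomial, r=4, p=0.166667.
P(Y=29) = C(28,3) · p^4 · (1−p)^25
= 3276 · 0.0007716 · 0.010483 = 0.0264977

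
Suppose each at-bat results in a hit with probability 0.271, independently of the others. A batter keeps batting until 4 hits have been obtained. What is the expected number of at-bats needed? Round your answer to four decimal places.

14.7601

Y = total at-bats until the fourth success; negative binomial with r=4, p=0.271.
E[Y] = r / p = 4 / 0.271 = 14.760148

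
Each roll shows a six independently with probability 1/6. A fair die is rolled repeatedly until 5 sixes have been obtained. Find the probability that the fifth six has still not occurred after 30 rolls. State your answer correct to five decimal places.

0.42434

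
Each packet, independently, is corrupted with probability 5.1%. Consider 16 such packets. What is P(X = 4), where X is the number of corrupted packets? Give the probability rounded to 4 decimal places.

0.0066

X ~ Binomial(n=16, p=0.051).
P(X=4) = C(16,4) · p^4 · (1−p)^12
= 1820 · 6.7652e-06 · 0.53357 = 0.006570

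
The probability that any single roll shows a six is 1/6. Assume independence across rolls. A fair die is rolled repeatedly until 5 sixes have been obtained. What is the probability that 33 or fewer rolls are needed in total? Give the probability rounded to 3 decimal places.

0.664

Finishing within 33 rolls ⇔ at least 5 successes in the first 33. With X ~ Binomial(33, 0.166667), P(Y ≤ 33) = 1 − P(X ≤ 4).
  k=0: C(33,0)·0.166667^0·0.833333^33 = 0.00244
  k=1: C(33,1)·0.166667^1·0.833333^32 = 0.01609
  k=2: C(33,2)·0.166667^2·0.833333^31 = 0.05149
  k=3: C(33,3)·0.166667^3·0.833333^30 = 0.10641
  k=4: C(33,4)·0.166667^4·0.833333^29 = 0.15962
1 − 0.33604 = 0.66396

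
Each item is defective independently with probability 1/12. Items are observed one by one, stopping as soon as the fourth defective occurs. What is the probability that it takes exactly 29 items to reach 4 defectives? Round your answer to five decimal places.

Y = trial on which the fourth success occurs; negative binomial, r=4, p=0.083333.
P(Y=29) = C(28,3) · p^4 · (1−p)^25
= 3276 · 4.8225e-05 · 0.11358 = 0.0179434

0.01794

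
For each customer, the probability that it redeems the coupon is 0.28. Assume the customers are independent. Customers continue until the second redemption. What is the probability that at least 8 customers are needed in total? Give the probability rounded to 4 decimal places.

Needing more than 7 customers ⇔ fewer than 2 successes in the first 7. With X ~ Binomial(7, 0.28), P(Y > 7) = P(X ≤ 1).
  k=0: C(7,0)·0.28^0·0.72^7 = 0.100306
  k=1: C(7,1)·0.28^1·0.72^6 = 0.273056
P(X ≤ 1) = 0.373362

0.3734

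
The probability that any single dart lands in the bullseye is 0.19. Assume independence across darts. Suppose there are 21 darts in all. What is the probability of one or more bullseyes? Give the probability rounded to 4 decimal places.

P(at least one) = 1 − P(none) = 1 − (1 − 0.19)^21
= 1 − 0.011973 = 0.988027

0.9880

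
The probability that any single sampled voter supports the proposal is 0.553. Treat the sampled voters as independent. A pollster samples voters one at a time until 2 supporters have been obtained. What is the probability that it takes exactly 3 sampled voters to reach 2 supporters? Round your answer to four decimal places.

0.2734

Y = trial on which the second success occurs; negative binomial, r=2, p=0.553.
P(Y=3) = C(2,1) · p^2 · (1−p)^1
= 2 · 0.30581 · 0.447 = 0.273393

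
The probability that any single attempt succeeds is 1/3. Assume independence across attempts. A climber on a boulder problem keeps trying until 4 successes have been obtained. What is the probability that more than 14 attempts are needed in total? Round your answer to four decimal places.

Needing more than 14 attempts ⇔ fewer than 4 successes in the first 14. With X ~ Binomial(14, 0.333333), P(Y > 14) = P(X ≤ 3).
  k=0: C(14,0)·0.333333^0·0.666667^14 = 0.003425
  k=1: C(14,1)·0.333333^1·0.666667^13 = 0.023978
  k=2: C(14,2)·0.333333^2·0.666667^12 = 0.077930
  k=3: C(14,3)·0.333333^3·0.666667^11 = 0.155860
P(X ≤ 3) = 0.261193

0.2612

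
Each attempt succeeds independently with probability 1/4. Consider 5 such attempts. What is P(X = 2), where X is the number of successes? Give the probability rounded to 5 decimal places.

0.26367

X ~ Binomial(n=5, p=0.25).
P(X=2) = C(5,2) · p^2 · (1−p)^3
= 10 · 0.0625 · 0.42188 = 0.2636719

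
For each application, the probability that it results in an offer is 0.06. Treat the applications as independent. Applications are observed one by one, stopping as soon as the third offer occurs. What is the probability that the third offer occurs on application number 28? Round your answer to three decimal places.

Y = trial on which the third success occurs; negative binomial, r=3, p=0.06.
P(Y=28) = C(27,2) · p^3 · (1−p)^25
= 351 · 0.000216 · 0.21291 = 0.01614

0.016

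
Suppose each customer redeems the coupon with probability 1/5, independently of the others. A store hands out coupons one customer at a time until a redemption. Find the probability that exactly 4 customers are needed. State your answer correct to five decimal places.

0.10240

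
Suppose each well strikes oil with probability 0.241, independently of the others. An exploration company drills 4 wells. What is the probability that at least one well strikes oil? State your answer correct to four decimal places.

0.6681

P(at least one) = 1 − P(none) = 1 − (1 − 0.241)^4
= 1 − 0.331869 = 0.668131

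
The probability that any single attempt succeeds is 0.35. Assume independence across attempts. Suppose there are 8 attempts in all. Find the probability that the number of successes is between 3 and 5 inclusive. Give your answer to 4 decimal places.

0.5469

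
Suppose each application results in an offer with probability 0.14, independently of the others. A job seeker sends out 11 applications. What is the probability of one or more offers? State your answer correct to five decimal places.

0.80968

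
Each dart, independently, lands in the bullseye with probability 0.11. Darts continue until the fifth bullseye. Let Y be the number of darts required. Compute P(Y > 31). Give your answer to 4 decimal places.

0.7492

Needing more than 31 darts ⇔ fewer than 5 successes in the first 31. With X ~ Binomial(31, 0.11), P(Y > 31) = P(X ≤ 4).
  k=0: C(31,0)·0.11^0·0.89^31 = 0.026983
  k=1: C(31,1)·0.11^1·0.89^30 = 0.103384
  k=2: C(31,2)·0.11^2·0.89^29 = 0.191668
  k=3: C(31,3)·0.11^3·0.89^28 = 0.228996
  k=4: C(31,4)·0.11^4·0.89^27 = 0.198120
P(X ≤ 4) = 0.749151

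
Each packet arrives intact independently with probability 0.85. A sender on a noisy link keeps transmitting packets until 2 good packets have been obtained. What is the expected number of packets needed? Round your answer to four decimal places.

Y = total packets until the second success; negative binomial with r=2, p=0.85.
E[Y] = r / p = 2 / 0.85 = 2.352941

2.3529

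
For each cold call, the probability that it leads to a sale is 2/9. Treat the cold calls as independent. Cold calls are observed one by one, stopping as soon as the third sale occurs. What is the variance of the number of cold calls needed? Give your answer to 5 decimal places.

47.25000

Y = total cold calls until the third success; negative binomial with r=3, p=0.222222.
Var(Y) = r(1−p)/p² = 3·0.777778 / 0.222222² = 47.2500000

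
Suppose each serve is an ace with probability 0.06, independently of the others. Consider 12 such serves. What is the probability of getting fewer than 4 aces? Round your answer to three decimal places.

X ~ Binomial(12, 0.06); P(X ≤ 3) = Σ C(12,k) p^k (1−p)^(12−k) over k:
  k=0: C(12,0)·0.06^0·0.94^12 = 0.47592
  k=1: C(12,1)·0.06^1·0.94^11 = 0.36453
  k=2: C(12,2)·0.06^2·0.94^10 = 0.12797
  k=3: C(12,3)·0.06^3·0.94^9 = 0.02723
Total = 0.99566

0.996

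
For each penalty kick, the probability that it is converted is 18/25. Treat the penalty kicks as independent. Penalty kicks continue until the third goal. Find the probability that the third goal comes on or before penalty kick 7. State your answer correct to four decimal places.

Finishing within 7 penalty kicks ⇔ at least 3 successes in the first 7. With X ~ Binomial(7, 0.72), P(Y ≤ 7) = 1 − P(X ≤ 2).
  k=0: C(7,0)·0.72^0·0.28^7 = 0.000135
  k=1: C(7,1)·0.72^1·0.28^6 = 0.002429
  k=2: C(7,2)·0.72^2·0.28^5 = 0.018736
1 − 0.021300 = 0.978700

0.9787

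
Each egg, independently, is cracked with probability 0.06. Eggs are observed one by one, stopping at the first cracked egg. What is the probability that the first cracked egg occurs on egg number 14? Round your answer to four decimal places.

0.0268

Geometric (trials to first success), p = 0.06.
P(Y = 14) = (1−p)^13 · p = 0.44737 · 0.06 = 0.026842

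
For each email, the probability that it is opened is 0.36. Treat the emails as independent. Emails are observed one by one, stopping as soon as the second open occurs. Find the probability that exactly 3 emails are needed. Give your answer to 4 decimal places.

0.1659

Y = trial on which the second success occurs; negative binomial, r=2, p=0.36.
P(Y=3) = C(2,1) · p^2 · (1−p)^1
= 2 · 0.1296 · 0.64 = 0.165888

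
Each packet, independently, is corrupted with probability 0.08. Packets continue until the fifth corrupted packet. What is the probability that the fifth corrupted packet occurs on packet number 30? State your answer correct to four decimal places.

0.0097

Y = trial on which the fifth success occurs; negative binomial, r=5, p=0.08.
P(Y=30) = C(29,4) · p^5 · (1−p)^25
= 23751 · 3.2768e-06 · 0.12436 = 0.009679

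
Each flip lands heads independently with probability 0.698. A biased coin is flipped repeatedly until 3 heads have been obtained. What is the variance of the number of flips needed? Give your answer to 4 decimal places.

1.8596

Y = total flips until the third success; negative binomial with r=3, p=0.698.
Var(Y) = r(1−p)/p² = 3·0.302 / 0.698² = 1.859591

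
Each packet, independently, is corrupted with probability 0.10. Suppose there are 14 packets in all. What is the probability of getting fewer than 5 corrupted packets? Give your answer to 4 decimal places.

0.9908

X ~ Binomial(14, 0.10); P(X ≤ 4) = Σ C(14,k) p^k (1−p)^(14−k) over k:
  k=0: C(14,0)·0.10^0·0.90^14 = 0.228768
  k=1: C(14,1)·0.10^1·0.90^13 = 0.355861
  k=2: C(14,2)·0.10^2·0.90^12 = 0.257011
  k=3: C(14,3)·0.10^3·0.90^11 = 0.114227
  k=4: C(14,4)·0.10^4·0.90^10 = 0.034903
Total = 0.990770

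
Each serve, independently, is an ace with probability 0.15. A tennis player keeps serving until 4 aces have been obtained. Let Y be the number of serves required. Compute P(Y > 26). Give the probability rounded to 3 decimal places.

Needing more than 26 serves ⇔ fewer than 4 successes in the first 26. With X ~ Binomial(26, 0.15), P(Y > 26) = P(X ≤ 3).
  k=0: C(26,0)·0.15^0·0.85^26 = 0.01462
  k=1: C(26,1)·0.15^1·0.85^25 = 0.06707
  k=2: C(26,2)·0.15^2·0.85^24 = 0.14795
  k=3: C(26,3)·0.15^3·0.85^23 = 0.20887
P(X ≤ 3) = 0.43851

0.439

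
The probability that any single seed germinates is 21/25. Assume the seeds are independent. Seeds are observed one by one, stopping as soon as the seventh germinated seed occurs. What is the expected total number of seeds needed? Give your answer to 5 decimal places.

8.33333

Y = total seeds until the seventh success; negative binomial with r=7, p=0.84.
E[Y] = r / p = 7 / 0.84 = 8.3333333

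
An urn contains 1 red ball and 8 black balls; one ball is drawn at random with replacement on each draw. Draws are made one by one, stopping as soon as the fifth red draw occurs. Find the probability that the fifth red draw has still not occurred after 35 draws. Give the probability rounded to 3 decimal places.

0.652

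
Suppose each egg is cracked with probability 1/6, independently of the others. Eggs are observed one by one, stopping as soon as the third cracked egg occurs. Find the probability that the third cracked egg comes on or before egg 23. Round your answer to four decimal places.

0.7627

Finishing within 23 eggs ⇔ at least 3 successes in the first 23. With X ~ Binomial(23, 0.166667), P(Y ≤ 23) = 1 − P(X ≤ 2).
  k=0: C(23,0)·0.166667^0·0.833333^23 = 0.015095
  k=1: C(23,1)·0.166667^1·0.833333^22 = 0.069437
  k=2: C(23,2)·0.166667^2·0.833333^21 = 0.152761
1 − 0.237292 = 0.762708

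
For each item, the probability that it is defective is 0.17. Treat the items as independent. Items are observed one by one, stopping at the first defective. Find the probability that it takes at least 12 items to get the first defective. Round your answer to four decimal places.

0.1288

Y = number of items to the first success; geometric, p = 0.17.
P(Y > 11) = P(first 11 all fail) = (1−p)^11 = 0.128783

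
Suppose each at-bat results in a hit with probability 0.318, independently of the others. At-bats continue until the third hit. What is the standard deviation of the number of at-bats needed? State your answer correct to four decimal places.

Y = total at-bats until the third success; negative binomial with r=3, p=0.318.
SD(Y) = √[r(1−p)/p²] = √(20.232586) = 4.498065

4.4981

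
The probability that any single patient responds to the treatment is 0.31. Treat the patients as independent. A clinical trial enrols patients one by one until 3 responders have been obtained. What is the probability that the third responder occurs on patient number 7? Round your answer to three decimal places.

0.101

Y = trial on which the third success occurs; negative binomial, r=3, p=0.31.
P(Y=7) = C(6,2) · p^3 · (1−p)^4
= 15 · 0.029791 · 0.22667 = 0.10129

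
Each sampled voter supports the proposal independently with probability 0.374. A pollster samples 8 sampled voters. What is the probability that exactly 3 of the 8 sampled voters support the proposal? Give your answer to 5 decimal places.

0.28163

X ~ Binomial(n=8, p=0.374).
P(X=3) = C(8,3) · p^3 · (1−p)^5
= 56 · 0.052314 · 0.096133 = 0.2816271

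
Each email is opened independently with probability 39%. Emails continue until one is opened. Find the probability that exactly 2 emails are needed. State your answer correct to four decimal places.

Geometric (trials to first success), p = 0.39.
P(Y = 2) = (1−p)^1 · p = 0.61 · 0.39 = 0.237900

0.2379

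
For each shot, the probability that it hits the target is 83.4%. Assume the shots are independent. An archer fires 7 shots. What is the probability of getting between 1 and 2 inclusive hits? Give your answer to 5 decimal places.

X ~ Binomial(7, 0.834); P(1 ≤ X ≤ 2) = Σ C(7,k) p^k (1−p)^(7−k) over k:
  k=1: C(7,1)·0.834^1·0.166^6 = 0.0001222
  k=2: C(7,2)·0.834^2·0.166^5 = 0.0018412
Total = 0.0019633

0.00196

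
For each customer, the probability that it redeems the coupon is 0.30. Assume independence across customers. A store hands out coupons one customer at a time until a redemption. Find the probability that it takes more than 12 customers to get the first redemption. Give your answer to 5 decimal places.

0.01384

Y = number of customers to the first success; geometric, p = 0.30.
P(Y > 12) = P(first 12 all fail) = (1−p)^12 = 0.0138413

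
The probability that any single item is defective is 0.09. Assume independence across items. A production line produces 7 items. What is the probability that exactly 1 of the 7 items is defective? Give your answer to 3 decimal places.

X ~ Binomial(n=7, p=0.09).
P(X=1) = C(7,1) · p^1 · (1−p)^6
= 7 · 0.09 · 0.56787 = 0.35776

0.358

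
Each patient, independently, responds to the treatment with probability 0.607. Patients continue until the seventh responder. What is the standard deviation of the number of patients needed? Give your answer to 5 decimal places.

2.73248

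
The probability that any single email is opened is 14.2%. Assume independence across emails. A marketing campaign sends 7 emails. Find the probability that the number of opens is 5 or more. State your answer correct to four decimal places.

0.0009

X ~ Binomial(7, 0.142); P(X ≥ 5) = Σ C(7,k) p^k (1−p)^(7−k) over k:
  k=5: C(7,5)·0.142^5·0.858^2 = 0.000893
  k=6: C(7,6)·0.142^6·0.858^1 = 0.000049
  k=7: C(7,7)·0.142^7·0.858^0 = 0.000001
Total = 0.000943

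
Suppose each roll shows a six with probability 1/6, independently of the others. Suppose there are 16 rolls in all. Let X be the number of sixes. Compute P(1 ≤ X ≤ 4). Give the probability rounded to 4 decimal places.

X ~ Binomial(16, 0.166667); P(1 ≤ X ≤ 4) = Σ C(16,k) p^k (1−p)^(16−k) over k:
  k=1: C(16,1)·0.166667^1·0.833333^15 = 0.173081
  k=2: C(16,2)·0.166667^2·0.833333^14 = 0.259622
  k=3: C(16,3)·0.166667^3·0.833333^13 = 0.242314
  k=4: C(16,4)·0.166667^4·0.833333^12 = 0.157504
Total = 0.832521

0.8325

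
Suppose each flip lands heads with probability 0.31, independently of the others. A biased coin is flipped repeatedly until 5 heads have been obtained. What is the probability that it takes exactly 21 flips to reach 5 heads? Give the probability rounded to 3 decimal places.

Y = trial on which the fifth success occurs; negative binomial, r=5, p=0.31.
P(Y=21) = C(20,4) · p^5 · (1−p)^16
= 4845 · 0.0028629 · 0.0026399 = 0.03662

0.037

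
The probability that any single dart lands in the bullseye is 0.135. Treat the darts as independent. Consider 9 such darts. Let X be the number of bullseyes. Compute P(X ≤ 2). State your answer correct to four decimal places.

0.8896

X ~ Binomial(9, 0.135); P(X ≤ 2) = Σ C(9,k) p^k (1−p)^(9−k) over k:
  k=0: C(9,0)·0.135^0·0.865^9 = 0.271110
  k=1: C(9,1)·0.135^1·0.865^8 = 0.380807
  k=2: C(9,2)·0.135^2·0.865^7 = 0.237729
Total = 0.889646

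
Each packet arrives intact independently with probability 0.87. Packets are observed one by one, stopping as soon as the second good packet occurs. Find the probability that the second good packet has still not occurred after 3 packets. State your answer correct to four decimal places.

0.0463

Needing more than 3 packets ⇔ fewer than 2 successes in the first 3. With X ~ Binomial(3, 0.87), P(Y > 3) = P(X ≤ 1).
  k=0: C(3,0)·0.87^0·0.13^3 = 0.002197
  k=1: C(3,1)·0.87^1·0.13^2 = 0.044109
P(X ≤ 1) = 0.046306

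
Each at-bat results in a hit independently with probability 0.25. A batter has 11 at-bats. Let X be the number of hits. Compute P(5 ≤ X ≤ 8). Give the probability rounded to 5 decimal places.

0.11450

X ~ Binomial(11, 0.25); P(5 ≤ X ≤ 8) = Σ C(11,k) p^k (1−p)^(11−k) over k:
  k=5: C(11,5)·0.25^5·0.75^6 = 0.0802989
  k=6: C(11,6)·0.25^6·0.75^5 = 0.0267663
  k=7: C(11,7)·0.25^7·0.75^4 = 0.0063729
  k=8: C(11,8)·0.25^8·0.75^3 = 0.0010622
Total = 0.1145003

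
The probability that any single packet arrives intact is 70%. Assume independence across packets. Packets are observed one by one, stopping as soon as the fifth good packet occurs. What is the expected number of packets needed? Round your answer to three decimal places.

Y = total packets until the fifth success; negative binomial with r=5, p=0.70.
E[Y] = r / p = 5 / 0.70 = 7.14286

7.143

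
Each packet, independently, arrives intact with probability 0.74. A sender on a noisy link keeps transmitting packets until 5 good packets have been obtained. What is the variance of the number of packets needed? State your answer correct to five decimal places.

Y = total packets until the fifth success; negative binomial with r=5, p=0.74.
Var(Y) = r(1−p)/p² = 5·0.26 / 0.74² = 2.3739956

2.37400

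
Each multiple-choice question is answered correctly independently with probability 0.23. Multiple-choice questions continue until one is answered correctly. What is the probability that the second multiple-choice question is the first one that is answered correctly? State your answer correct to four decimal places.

0.1771

Geometric (trials to first success), p = 0.23.
P(Y = 2) = (1−p)^1 · p = 0.77 · 0.23 = 0.177100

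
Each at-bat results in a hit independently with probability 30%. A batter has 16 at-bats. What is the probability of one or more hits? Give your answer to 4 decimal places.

P(at least one) = 1 − P(none) = 1 − (1 − 0.30)^16
= 1 − 0.003323 = 0.996677

0.9967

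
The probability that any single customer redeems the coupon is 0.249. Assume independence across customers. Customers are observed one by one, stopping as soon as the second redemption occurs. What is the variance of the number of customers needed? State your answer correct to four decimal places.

Y = total customers until the second success; negative binomial with r=2, p=0.249.
Var(Y) = r(1−p)/p² = 2·0.751 / 0.249² = 24.225416

24.2254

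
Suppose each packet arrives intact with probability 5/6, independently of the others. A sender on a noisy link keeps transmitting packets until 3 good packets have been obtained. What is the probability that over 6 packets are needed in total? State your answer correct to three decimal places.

0.009

Needing more than 6 packets ⇔ fewer than 3 successes in the first 6. With X ~ Binomial(6, 0.833333), P(Y > 6) = P(X ≤ 2).
  k=0: C(6,0)·0.833333^0·0.166667^6 = 0.00002
  k=1: C(6,1)·0.833333^1·0.166667^5 = 0.00064
  k=2: C(6,2)·0.833333^2·0.166667^4 = 0.00804
P(X ≤ 2) = 0.00870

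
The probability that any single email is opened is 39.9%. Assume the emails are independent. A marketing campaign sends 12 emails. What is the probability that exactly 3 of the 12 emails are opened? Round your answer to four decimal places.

0.1430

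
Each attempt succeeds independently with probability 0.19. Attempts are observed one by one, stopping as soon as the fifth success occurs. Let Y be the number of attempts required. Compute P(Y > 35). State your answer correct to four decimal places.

0.1785

Needing more than 35 attempts ⇔ fewer than 5 successes in the first 35. With X ~ Binomial(35, 0.19), P(Y > 35) = P(X ≤ 4).
  k=0: C(35,0)·0.19^0·0.81^35 = 0.000627
  k=1: C(35,1)·0.19^1·0.81^34 = 0.005144
  k=2: C(35,2)·0.19^2·0.81^33 = 0.020513
  k=3: C(35,3)·0.19^3·0.81^32 = 0.052929
  k=4: C(35,4)·0.19^4·0.81^31 = 0.099323
P(X ≤ 4) = 0.178535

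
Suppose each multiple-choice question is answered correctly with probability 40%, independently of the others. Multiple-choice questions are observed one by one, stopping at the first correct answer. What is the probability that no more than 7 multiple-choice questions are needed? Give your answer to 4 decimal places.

0.9720

Y = number of multiple-choice questions to the first success; geometric, p = 0.40.
P(Y ≤ 7) = 1 − (1−p)^7 = 1 − 0.027994 = 0.972006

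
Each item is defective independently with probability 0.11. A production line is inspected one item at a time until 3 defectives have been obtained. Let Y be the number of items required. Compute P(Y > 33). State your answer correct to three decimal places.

0.281

Needing more than 33 items ⇔ fewer than 3 successes in the first 33. With X ~ Binomial(33, 0.11), P(Y > 33) = P(X ≤ 2).
  k=0: C(33,0)·0.11^0·0.89^33 = 0.02137
  k=1: C(33,1)·0.11^1·0.89^32 = 0.08717
  k=2: C(33,2)·0.11^2·0.89^31 = 0.17239
P(X ≤ 2) = 0.28094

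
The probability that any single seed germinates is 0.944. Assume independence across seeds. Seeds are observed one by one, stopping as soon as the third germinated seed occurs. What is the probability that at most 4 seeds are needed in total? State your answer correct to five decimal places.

Finishing within 4 seeds ⇔ at least 3 successes in the first 4. With X ~ Binomial(4, 0.944), P(Y ≤ 4) = 1 − P(X ≤ 2).
  k=0: C(4,0)·0.944^0·0.056^4 = 0.0000098
  k=1: C(4,1)·0.944^1·0.056^3 = 0.0006631
  k=2: C(4,2)·0.944^2·0.056^2 = 0.0167676
1 − 0.0174406 = 0.9825594

0.98256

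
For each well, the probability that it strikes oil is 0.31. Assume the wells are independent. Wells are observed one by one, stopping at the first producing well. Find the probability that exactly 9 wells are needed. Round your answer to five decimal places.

0.01593

Geometric (trials to first success), p = 0.31.
P(Y = 9) = (1−p)^8 · p = 0.05138 · 0.31 = 0.0159277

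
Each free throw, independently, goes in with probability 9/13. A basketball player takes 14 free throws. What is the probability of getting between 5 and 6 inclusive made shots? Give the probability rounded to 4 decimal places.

X ~ Binomial(14, 0.692308); P(5 ≤ X ≤ 6) = Σ C(14,k) p^k (1−p)^(14−k) over k:
  k=5: C(14,5)·0.692308^5·0.307692^9 = 0.007871
  k=6: C(14,6)·0.692308^6·0.307692^8 = 0.026563
Total = 0.034434

0.0344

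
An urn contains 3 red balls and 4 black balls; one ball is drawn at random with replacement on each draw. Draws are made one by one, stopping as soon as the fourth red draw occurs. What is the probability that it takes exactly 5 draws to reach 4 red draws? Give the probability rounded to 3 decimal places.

Y = trial on which the fourth success occurs; negative binomial, r=4, p=0.428571.
P(Y=5) = C(4,3) · p^4 · (1−p)^1
= 4 · 0.033736 · 0.57143 = 0.07711

0.077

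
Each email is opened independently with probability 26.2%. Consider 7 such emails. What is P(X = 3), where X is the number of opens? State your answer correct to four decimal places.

0.1867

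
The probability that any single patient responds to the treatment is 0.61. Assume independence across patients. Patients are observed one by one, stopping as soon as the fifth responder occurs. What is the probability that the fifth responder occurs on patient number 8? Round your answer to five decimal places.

Y = trial on which the fifth success occurs; negative binomial, r=5, p=0.61.
P(Y=8) = C(7,4) · p^5 · (1−p)^3
= 35 · 0.08446 · 0.059319 = 0.1753521

0.17535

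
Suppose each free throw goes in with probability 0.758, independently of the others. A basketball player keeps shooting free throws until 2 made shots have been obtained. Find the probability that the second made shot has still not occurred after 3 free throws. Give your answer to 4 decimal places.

Needing more than 3 free throws ⇔ fewer than 2 successes in the first 3. With X ~ Binomial(3, 0.758), P(Y > 3) = P(X ≤ 1).
  k=0: C(3,0)·0.758^0·0.242^3 = 0.014172
  k=1: C(3,1)·0.758^1·0.242^2 = 0.133175
P(X ≤ 1) = 0.147347

0.1473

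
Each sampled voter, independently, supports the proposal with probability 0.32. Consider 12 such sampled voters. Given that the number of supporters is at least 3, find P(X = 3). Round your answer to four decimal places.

X ~ Binomial(12, 0.32). Want P(X=3 | X≥3) = P(X=3) / P(X≥3).
P(X=3) = C(12,3)·0.32^3·0.68^9 = 0.224106
P(X≥3) = 1 − 0.009775 − 0.055199 − 0.142867 = 0.792159
Ratio = 0.224106 / 0.792159 = 0.282905

0.2829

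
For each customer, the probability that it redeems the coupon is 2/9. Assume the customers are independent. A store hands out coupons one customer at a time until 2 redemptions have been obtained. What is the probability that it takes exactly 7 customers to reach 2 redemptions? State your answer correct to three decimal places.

Y = trial on which the second success occurs; negative binomial, r=2, p=0.222222.
P(Y=7) = C(6,1) · p^2 · (1−p)^5
= 6 · 0.049383 · 0.28463 = 0.08433

0.084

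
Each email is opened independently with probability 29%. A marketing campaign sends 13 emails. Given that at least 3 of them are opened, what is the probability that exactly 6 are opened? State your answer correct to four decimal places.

0.1198

X ~ Binomial(13, 0.29). Want P(X=6 | X≥3) = P(X=6) / P(X≥3).
P(X=6) = C(13,6)·0.29^6·0.71^7 = 0.092835
P(X≥3) = 1 − 0.011651 − 0.061865 − 0.151612 = 0.774873
Ratio = 0.092835 / 0.774873 = 0.119807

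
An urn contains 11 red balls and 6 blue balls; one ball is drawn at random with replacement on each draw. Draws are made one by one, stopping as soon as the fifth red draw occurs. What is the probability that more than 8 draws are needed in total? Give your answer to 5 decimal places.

Needing more than 8 draws ⇔ fewer than 5 successes in the first 8. With X ~ Binomial(8, 0.647059), P(Y > 8) = P(X ≤ 4).
  k=0: C(8,0)·0.647059^0·0.352941^8 = 0.0002408
  k=1: C(8,1)·0.647059^1·0.352941^7 = 0.0035314
  k=2: C(8,2)·0.647059^2·0.352941^6 = 0.0226600
  k=3: C(8,3)·0.647059^3·0.352941^5 = 0.0830866
  k=4: C(8,4)·0.647059^4·0.352941^4 = 0.1904068
P(X ≤ 4) = 0.2999256

0.29993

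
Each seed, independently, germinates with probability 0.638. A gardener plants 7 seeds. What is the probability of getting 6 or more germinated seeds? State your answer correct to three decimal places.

0.214

X ~ Binomial(7, 0.638); P(X ≥ 6) = Σ C(7,k) p^k (1−p)^(7−k) over k:
  k=6: C(7,6)·0.638^6·0.362^1 = 0.17090
  k=7: C(7,7)·0.638^7·0.362^0 = 0.04303
Total = 0.21392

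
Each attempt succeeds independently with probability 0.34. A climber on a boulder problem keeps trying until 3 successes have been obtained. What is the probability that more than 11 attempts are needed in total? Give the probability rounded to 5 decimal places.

Needing more than 11 attempts ⇔ fewer than 3 successes in the first 11. With X ~ Binomial(11, 0.34), P(Y > 11) = P(X ≤ 2).
  k=0: C(11,0)·0.34^0·0.66^11 = 0.0103510
  k=1: C(11,1)·0.34^1·0.66^10 = 0.0586558
  k=2: C(11,2)·0.34^2·0.66^9 = 0.1510831
P(X ≤ 2) = 0.2200899

0.22009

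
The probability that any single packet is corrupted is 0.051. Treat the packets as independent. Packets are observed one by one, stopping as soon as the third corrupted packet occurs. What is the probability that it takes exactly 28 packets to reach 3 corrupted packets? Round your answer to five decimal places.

Y = trial on which the third success occurs; negative binomial, r=3, p=0.051.
P(Y=28) = C(27,2) · p^3 · (1−p)^25
= 351 · 0.00013265 · 0.27018 = 0.0125798

0.01258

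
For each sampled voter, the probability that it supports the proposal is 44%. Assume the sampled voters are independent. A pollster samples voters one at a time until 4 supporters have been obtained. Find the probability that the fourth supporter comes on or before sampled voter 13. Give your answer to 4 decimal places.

Finishing within 13 sampled voters ⇔ at least 4 successes in the first 13. With X ~ Binomial(13, 0.44), P(Y ≤ 13) = 1 − P(X ≤ 3).
  k=0: C(13,0)·0.44^0·0.56^13 = 0.000533
  k=1: C(13,1)·0.44^1·0.56^12 = 0.005441
  k=2: C(13,2)·0.44^2·0.56^11 = 0.025649
  k=3: C(13,3)·0.44^3·0.56^10 = 0.073893
1 − 0.105515 = 0.894485

0.8945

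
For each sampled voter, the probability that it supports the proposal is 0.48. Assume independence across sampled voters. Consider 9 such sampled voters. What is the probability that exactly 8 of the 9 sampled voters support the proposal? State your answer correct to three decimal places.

X ~ Binomial(n=9, p=0.48).
P(X=8) = C(9,8) · p^8 · (1−p)^1
= 9 · 0.0028179 · 0.52 = 0.01319

0.013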